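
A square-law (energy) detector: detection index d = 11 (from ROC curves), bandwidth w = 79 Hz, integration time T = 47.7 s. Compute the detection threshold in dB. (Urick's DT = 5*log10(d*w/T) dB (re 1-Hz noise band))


DT = 5*log10(d*w/T) = 5*log10(11 * 79 / 47.7) = 5*log10(18.22) = 6.3

6.3 dB


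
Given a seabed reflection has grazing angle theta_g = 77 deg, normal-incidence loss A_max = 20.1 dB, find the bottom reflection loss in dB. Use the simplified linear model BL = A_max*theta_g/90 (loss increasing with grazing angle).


17.2 dB


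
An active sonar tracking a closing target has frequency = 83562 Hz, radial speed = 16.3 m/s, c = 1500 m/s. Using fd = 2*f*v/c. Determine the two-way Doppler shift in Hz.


fd = 2*f*v/c = 2 * 83562 * 16.3 / 1500 = 1816.08

1816.08 Hz


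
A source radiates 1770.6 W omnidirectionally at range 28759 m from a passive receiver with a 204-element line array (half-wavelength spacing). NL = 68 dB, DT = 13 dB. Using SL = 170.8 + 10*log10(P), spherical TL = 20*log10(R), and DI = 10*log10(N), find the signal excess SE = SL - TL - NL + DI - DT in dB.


56.2 dB


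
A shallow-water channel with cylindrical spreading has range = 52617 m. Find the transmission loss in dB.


47.21 dB


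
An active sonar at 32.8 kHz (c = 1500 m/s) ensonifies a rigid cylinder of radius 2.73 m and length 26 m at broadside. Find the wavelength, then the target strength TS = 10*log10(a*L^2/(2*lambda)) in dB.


Step 1: lambda = c/f = 1500/32800 = 0.04573 m
Step 2: TS = 10*log10(a*L^2/(2*lambda)) = 10*log10(2.73*26^2/(2*0.04573)) = 43.05

43.05 dB


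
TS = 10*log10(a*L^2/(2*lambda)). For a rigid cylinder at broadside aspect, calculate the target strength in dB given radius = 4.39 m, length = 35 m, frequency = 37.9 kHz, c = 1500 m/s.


lambda = 1500/37900 = 0.03958 m
TS = 10*log10(4.39*35^2/(2*0.03958)) = 48.32

48.32 dB


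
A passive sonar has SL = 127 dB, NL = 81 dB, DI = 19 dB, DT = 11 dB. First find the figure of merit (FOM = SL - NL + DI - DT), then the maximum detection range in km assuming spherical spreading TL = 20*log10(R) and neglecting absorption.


Step 1: FOM = SL - NL + DI - DT = 127 - 81 + 19 - 11 = 54 dB
Step 2: at max range FOM = TL = 20*log10(R), so R = 10^(54/20) = 501.19 m = 0.5 km

0.5 km


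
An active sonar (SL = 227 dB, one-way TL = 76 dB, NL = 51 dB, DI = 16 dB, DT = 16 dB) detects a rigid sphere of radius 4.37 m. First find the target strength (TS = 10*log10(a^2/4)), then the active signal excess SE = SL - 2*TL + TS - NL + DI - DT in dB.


Step 1: TS = 10*log10(4.37^2/4) = 6.79 dB
Step 2: SE = SL - 2*TL + TS - NL + DI - DT = 227 - 2*76 + (6.79) - 51 + 16 - 16 = 30.79

30.79 dB


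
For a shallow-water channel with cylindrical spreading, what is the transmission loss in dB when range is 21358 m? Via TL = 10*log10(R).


43.3 dB


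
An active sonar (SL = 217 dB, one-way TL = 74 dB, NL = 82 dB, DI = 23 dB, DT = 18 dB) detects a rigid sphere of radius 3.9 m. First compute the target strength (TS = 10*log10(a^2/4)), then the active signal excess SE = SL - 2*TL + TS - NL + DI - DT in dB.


Step 1: TS = 10*log10(3.9^2/4) = 5.8 dB
Step 2: SE = SL - 2*TL + TS - NL + DI - DT = 217 - 2*74 + (5.8) - 82 + 23 - 18 = -2.2

-2.2 dB


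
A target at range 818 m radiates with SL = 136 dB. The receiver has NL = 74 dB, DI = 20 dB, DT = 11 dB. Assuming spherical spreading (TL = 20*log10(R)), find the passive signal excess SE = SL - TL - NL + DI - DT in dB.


Step 1: TL = 20*log10(818) = 58.26 dB
Step 2: SE = 136 - 58.26 - 74 + 20 - 11 = 12.74

12.74 dB


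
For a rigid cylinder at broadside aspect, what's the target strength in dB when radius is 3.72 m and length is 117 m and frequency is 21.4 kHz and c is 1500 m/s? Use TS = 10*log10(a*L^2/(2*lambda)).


lambda = 1500/21400 = 0.07009 m
TS = 10*log10(3.72*117^2/(2*0.07009)) = 55.6

55.6 dB


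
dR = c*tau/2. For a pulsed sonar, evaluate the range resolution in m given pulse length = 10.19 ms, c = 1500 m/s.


dR = c*tau/2 = 1500 * 10.19e-3 / 2 = 7.6425

7.6425 m


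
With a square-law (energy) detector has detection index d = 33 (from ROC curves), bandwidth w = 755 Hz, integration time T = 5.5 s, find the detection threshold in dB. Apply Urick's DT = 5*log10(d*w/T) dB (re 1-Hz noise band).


DT = 5*log10(d*w/T) = 5*log10(33 * 755 / 5.5) = 5*log10(4530.0) = 18.28

18.28 dB


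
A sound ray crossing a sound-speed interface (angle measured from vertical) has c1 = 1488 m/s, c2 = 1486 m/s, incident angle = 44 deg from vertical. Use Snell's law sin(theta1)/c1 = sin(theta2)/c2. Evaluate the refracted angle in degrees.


sin(theta2) = (c2/c1)*sin(theta1) = (1486/1488)*sin(44 deg) = 0.69372
theta2 = arcsin(0.69372) = 43.93

43.93 deg


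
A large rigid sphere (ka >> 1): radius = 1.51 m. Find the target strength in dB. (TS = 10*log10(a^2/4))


TS = 10*log10(1.51^2 / 4) = 10*log10(0.570025) = -2.44

-2.44 dB


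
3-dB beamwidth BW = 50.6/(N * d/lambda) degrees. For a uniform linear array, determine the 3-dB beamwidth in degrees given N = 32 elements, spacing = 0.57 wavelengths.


BW = 50.6 / (32 * 0.57) = 50.6 / 18.24 = 2.77

2.77 deg


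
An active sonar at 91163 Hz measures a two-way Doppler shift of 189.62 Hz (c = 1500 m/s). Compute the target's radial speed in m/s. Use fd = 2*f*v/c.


From fd = 2*f*v/c, v = c*fd/(2*f) = 1500 * 189.62 / (2*91163) = 1.56

1.56 m/s


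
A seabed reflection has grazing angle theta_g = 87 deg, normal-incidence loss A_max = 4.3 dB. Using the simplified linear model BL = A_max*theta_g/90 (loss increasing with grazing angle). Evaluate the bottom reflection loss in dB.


BL = A_max * theta_g / 90 = 4.3 * 87 / 90 = 4.16

4.16 dB


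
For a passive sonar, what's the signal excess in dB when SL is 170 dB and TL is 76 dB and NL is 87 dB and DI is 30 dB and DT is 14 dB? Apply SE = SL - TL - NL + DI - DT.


23 dB


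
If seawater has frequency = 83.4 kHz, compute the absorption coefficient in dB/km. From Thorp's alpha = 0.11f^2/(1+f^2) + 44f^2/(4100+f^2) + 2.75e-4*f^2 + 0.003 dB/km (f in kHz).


29.708 dB/km


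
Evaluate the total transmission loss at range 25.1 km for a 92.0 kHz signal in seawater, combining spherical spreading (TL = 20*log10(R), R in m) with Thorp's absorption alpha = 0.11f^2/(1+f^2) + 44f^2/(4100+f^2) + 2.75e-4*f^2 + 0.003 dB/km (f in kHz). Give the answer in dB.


Step 1 (Thorp): alpha = 0.11*8464.0/(1+8464.0) + 44*8464.0/(4100+8464.0) + 2.75e-4*8464.0 + 0.003 = 32.0821 dB/km
Step 2: TL_spread = 20*log10(25100) = 87.99 dB
Step 3: TL_abs = alpha*R = 32.0821 * 25.1 = 805.26 dB
Step 4: TL_total = 87.99 + 805.26 = 893.25

893.25 dB


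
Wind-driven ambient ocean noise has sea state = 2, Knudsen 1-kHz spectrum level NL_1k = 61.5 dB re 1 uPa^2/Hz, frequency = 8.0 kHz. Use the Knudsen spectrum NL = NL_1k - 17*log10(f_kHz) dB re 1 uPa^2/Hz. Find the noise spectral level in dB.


NL = NL_1k - 17*log10(f_kHz) = 61.5 - 17*log10(8.0) = 61.5 - (15.35) = 46.15

46.15 dB


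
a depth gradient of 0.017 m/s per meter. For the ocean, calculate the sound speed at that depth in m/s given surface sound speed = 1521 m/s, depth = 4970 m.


c = 1521 + 0.017 * 4970 = 1605.49

1605.49 m/s


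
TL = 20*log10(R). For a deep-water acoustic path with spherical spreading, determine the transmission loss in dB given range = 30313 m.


TL = 20*log10(30313) = 89.63

89.63 dB


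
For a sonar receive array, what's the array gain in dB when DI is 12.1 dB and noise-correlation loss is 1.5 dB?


AG = DI - L_corr = 12.1 - 1.5 = 10.6

10.6 dB


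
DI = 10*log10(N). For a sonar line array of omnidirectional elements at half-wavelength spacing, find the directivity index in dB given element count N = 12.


10.79 dB


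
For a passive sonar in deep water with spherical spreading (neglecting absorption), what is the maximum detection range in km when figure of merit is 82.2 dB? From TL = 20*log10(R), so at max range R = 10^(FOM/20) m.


At max range FOM = TL, so 20*log10(R) = 82.2
R = 10^(82.2/20) = 12882.5 m = 12.88 km

12.88 km


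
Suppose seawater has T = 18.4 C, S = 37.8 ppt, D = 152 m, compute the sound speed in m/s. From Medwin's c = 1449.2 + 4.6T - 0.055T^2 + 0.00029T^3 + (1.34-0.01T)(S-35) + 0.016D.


c = 1449.2 + 4.6*18.4 - 0.055*18.4^2 + 0.00029*18.4^3 + (1.34 - 0.01*18.4)*(37.8 - 35) + 0.016*152 = 1522.69

1522.69 m/s


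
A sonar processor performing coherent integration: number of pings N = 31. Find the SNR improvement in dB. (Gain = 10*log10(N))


14.91 dB


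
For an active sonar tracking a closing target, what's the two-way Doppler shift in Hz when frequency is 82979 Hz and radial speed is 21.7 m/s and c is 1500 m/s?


fd = 2*f*v/c = 2 * 82979 * 21.7 / 1500 = 2400.86

2400.86 Hz


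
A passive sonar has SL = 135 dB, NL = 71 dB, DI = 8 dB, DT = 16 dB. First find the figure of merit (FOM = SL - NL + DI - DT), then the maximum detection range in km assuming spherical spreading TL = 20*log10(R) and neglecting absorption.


Step 1: FOM = SL - NL + DI - DT = 135 - 71 + 8 - 16 = 56 dB
Step 2: at max range FOM = TL = 20*log10(R), so R = 10^(56/20) = 630.96 m = 0.63 km

0.63 km


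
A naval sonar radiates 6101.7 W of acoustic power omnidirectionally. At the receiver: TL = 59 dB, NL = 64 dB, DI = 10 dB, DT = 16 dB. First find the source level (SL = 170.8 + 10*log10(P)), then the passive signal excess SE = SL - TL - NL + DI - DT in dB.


Step 1: SL = 170.8 + 10*log10(6101.7) = 208.65 dB
Step 2: SE = SL - TL - NL + DI - DT = 208.65 - 59 - 64 + 10 - 16 = 79.65

79.65 dB


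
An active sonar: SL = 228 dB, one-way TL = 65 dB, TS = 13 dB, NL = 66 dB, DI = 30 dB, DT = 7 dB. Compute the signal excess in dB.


68 dB


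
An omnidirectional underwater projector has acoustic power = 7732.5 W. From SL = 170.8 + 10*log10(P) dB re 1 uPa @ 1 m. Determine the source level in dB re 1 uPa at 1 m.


209.68 dB


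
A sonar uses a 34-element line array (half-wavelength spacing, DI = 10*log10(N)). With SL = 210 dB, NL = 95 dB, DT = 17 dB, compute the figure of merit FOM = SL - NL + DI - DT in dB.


113.31 dB


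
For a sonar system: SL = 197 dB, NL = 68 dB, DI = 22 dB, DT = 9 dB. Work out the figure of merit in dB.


FOM = SL - NL + DI - DT = 197 - 68 + 22 - 9 = 142

142 dB


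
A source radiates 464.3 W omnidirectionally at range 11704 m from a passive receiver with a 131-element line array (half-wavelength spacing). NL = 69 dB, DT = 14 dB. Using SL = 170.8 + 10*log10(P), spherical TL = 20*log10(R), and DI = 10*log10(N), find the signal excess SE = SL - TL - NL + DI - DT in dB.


Step 1: SL = 170.8 + 10*log10(464.3) = 197.47 dB
Step 2: TL = 20*log10(11704) = 81.37 dB
Step 3: DI = 10*log10(131) = 21.17 dB
Step 4: SE = SL - TL - NL + DI - DT = 197.47 - 81.37 - 69 + 21.17 - 14 = 54.27

54.27 dB


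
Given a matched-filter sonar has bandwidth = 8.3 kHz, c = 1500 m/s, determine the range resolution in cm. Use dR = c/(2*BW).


dR = c/(2*BW) = 1500 / (2 * 8.3e3) = 0.0904 m = 9.04 cm

9.04 cm


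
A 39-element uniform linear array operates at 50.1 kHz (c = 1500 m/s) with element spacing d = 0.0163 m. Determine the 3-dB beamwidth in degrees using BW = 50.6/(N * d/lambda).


Step 1: lambda = 1500/50100 = 0.02994 m
Step 2: d/lambda = 0.0163/0.02994 = 0.5444
Step 3: BW = 50.6/(N * d/lambda) = 50.6/(39 * 0.5444) = 2.38

2.38 deg


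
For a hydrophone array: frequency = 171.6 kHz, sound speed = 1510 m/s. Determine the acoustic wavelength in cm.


0.88 cm


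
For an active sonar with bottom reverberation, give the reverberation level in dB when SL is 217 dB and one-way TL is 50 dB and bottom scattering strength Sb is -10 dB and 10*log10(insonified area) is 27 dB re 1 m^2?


RL = SL - 2*TL + Sb + 10*log10(A) = 217 - 2*50 + (-10) + 27 = 134

134 dB


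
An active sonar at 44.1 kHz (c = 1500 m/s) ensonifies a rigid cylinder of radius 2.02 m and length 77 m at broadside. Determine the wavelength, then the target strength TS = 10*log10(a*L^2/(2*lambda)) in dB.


Step 1: lambda = c/f = 1500/44100 = 0.03401 m
Step 2: TS = 10*log10(a*L^2/(2*lambda)) = 10*log10(2.02*77^2/(2*0.03401)) = 52.46

52.46 dB


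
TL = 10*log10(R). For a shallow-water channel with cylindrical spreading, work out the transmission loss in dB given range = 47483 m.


TL = 10*log10(47483) = 46.77

46.77 dB


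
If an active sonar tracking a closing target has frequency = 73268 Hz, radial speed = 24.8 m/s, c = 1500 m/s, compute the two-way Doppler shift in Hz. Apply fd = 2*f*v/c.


fd = 2*f*v/c = 2 * 73268 * 24.8 / 1500 = 2422.73

2422.73 Hz


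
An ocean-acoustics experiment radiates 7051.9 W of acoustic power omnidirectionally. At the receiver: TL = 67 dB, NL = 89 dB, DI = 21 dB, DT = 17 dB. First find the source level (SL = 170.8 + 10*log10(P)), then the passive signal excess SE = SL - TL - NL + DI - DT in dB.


Step 1: SL = 170.8 + 10*log10(7051.9) = 209.28 dB
Step 2: SE = SL - TL - NL + DI - DT = 209.28 - 67 - 89 + 21 - 17 = 57.28

57.28 dB


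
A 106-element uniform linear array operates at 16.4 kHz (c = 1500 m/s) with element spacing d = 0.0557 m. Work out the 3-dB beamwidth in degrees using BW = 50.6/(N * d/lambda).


Step 1: lambda = 1500/16400 = 0.09146 m
Step 2: d/lambda = 0.0557/0.09146 = 0.609
Step 3: BW = 50.6/(N * d/lambda) = 50.6/(106 * 0.609) = 0.78

0.78 deg


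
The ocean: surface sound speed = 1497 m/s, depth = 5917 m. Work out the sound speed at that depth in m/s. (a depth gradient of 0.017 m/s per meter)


c = 1497 + 0.017 * 5917 = 1597.589

1597.589 m/s


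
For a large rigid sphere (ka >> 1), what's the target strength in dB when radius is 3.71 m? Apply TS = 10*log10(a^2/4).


TS = 10*log10(3.71^2 / 4) = 10*log10(3.441025) = 5.37

5.37 dB


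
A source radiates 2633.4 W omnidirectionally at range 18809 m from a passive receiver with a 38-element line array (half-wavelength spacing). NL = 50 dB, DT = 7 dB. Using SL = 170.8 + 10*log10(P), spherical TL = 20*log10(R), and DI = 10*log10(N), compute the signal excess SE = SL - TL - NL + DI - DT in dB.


Step 1: SL = 170.8 + 10*log10(2633.4) = 205.01 dB
Step 2: TL = 20*log10(18809) = 85.49 dB
Step 3: DI = 10*log10(38) = 15.8 dB
Step 4: SE = SL - TL - NL + DI - DT = 205.01 - 85.49 - 50 + 15.8 - 7 = 78.32

78.32 dB


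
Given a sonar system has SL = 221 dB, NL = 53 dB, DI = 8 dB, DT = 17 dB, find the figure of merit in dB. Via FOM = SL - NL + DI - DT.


FOM = SL - NL + DI - DT = 221 - 53 + 8 - 17 = 159

159 dB


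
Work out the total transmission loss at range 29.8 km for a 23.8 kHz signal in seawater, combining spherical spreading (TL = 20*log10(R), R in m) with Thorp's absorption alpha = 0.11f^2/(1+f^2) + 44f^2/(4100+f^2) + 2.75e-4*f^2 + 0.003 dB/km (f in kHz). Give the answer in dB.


Step 1 (Thorp): alpha = 0.11*566.44/(1+566.44) + 44*566.44/(4100+566.44) + 2.75e-4*566.44 + 0.003 = 5.6096 dB/km
Step 2: TL_spread = 20*log10(29800) = 89.48 dB
Step 3: TL_abs = alpha*R = 5.6096 * 29.8 = 167.17 dB
Step 4: TL_total = 89.48 + 167.17 = 256.65

256.65 dB


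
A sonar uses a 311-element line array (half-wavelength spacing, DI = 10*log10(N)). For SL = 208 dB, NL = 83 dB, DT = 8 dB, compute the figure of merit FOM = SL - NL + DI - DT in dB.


Step 1: DI = 10*log10(311) = 24.93 dB
Step 2: FOM = SL - NL + DI - DT = 208 - 83 + 24.93 - 8 = 141.93

141.93 dB


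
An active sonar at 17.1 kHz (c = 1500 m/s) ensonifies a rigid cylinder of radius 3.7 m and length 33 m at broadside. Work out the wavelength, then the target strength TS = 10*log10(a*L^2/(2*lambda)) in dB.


Step 1: lambda = c/f = 1500/17100 = 0.08772 m
Step 2: TS = 10*log10(a*L^2/(2*lambda)) = 10*log10(3.7*33^2/(2*0.08772)) = 43.61

43.61 dB


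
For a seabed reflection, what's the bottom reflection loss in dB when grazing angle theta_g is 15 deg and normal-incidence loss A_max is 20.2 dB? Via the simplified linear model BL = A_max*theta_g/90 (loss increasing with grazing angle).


BL = A_max * theta_g / 90 = 20.2 * 15 / 90 = 3.37

3.37 dB


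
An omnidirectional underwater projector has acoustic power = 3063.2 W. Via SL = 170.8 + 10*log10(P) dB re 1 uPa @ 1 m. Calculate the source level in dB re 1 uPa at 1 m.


SL = 170.8 + 10*log10(3063.2) = 170.8 + 34.86 = 205.66

205.66 dB


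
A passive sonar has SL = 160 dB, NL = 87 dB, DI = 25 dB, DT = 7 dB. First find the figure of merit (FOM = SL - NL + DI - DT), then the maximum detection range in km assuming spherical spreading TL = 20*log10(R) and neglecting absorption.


Step 1: FOM = SL - NL + DI - DT = 160 - 87 + 25 - 7 = 91 dB
Step 2: at max range FOM = TL = 20*log10(R), so R = 10^(91/20) = 35481.34 m = 35.48 km

35.48 km


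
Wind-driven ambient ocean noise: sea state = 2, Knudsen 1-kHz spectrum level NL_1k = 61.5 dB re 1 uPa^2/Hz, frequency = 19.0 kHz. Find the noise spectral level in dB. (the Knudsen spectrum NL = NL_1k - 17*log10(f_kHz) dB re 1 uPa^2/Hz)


NL = NL_1k - 17*log10(f_kHz) = 61.5 - 17*log10(19.0) = 61.5 - (21.74) = 39.76

39.76 dB


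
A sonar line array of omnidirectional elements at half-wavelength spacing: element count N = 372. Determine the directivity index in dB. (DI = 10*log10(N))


25.71 dB


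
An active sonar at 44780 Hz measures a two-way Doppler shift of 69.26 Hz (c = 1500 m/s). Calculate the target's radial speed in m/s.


From fd = 2*f*v/c, v = c*fd/(2*f) = 1500 * 69.26 / (2*44780) = 1.16

1.16 m/s


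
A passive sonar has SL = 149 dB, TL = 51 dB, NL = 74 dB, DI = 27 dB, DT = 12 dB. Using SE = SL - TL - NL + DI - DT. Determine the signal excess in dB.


39 dB


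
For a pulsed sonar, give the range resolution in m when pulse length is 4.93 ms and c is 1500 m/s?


dR = c*tau/2 = 1500 * 4.93e-3 / 2 = 3.6975

3.6975 m


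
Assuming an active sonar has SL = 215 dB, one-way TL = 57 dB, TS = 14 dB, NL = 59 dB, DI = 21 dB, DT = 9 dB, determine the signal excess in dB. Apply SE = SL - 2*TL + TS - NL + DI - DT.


68 dB


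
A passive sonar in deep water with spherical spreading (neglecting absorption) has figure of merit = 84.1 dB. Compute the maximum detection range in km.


At max range FOM = TL, so 20*log10(R) = 84.1
R = 10^(84.1/20) = 16032.45 m = 16.03 km

16.03 km


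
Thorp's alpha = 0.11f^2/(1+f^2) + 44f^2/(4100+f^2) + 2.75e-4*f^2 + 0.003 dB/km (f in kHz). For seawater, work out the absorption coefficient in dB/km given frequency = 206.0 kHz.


51.906 dB/km


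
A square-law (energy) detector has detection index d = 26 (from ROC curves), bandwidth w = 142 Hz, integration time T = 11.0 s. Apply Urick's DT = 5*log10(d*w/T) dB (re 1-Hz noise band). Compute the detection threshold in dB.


DT = 5*log10(d*w/T) = 5*log10(26 * 142 / 11.0) = 5*log10(335.64) = 12.63

12.63 dB


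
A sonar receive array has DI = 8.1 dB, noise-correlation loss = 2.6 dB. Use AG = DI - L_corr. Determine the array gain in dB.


5.5 dB


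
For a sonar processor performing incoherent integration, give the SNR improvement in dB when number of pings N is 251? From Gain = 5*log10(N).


Gain = 5*log10(251) = 12.0

12.0 dB


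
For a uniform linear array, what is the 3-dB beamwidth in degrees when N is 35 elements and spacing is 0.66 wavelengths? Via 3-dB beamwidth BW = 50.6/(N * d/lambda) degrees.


2.19 deg


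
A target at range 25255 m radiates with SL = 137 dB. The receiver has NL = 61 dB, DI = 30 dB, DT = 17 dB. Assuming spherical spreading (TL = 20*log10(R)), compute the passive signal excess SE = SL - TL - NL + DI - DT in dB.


Step 1: TL = 20*log10(25255) = 88.05 dB
Step 2: SE = 137 - 88.05 - 61 + 30 - 17 = 0.95

0.95 dB


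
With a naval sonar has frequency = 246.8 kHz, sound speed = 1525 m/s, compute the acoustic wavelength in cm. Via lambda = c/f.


0.62 cm


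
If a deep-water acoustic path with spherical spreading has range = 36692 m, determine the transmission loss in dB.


91.29 dB


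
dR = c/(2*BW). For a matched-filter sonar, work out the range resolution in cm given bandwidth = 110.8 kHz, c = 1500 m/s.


0.68 cm


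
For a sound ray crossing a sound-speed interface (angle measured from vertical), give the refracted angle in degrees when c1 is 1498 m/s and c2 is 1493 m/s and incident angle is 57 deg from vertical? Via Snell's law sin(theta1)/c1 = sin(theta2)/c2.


sin(theta2) = (c2/c1)*sin(theta1) = (1493/1498)*sin(57 deg) = 0.83587
theta2 = arcsin(0.83587) = 56.71

56.71 deg


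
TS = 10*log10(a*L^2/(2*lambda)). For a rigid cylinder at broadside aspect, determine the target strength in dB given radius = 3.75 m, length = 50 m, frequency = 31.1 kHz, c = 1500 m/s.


49.88 dB


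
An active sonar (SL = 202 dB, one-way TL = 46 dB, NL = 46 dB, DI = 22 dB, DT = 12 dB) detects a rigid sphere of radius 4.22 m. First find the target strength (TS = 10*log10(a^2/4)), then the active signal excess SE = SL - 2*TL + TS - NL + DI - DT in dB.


Step 1: TS = 10*log10(4.22^2/4) = 6.49 dB
Step 2: SE = SL - 2*TL + TS - NL + DI - DT = 202 - 2*46 + (6.49) - 46 + 22 - 12 = 80.49

80.49 dB


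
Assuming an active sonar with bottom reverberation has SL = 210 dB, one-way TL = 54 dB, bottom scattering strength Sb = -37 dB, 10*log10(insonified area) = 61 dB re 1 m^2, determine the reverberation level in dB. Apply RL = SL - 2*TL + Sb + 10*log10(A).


RL = SL - 2*TL + Sb + 10*log10(A) = 210 - 2*54 + (-37) + 61 = 126

126 dB


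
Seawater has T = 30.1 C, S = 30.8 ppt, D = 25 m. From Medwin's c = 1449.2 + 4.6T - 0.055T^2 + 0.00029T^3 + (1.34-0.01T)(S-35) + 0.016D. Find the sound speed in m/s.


c = 1449.2 + 4.6*30.1 - 0.055*30.1^2 + 0.00029*30.1^3 + (1.34 - 0.01*30.1)*(30.8 - 35) + 0.016*25 = 1541.77

1541.77 m/s


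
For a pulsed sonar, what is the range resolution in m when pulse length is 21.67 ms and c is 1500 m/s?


dR = c*tau/2 = 1500 * 21.67e-3 / 2 = 16.2525

16.2525 m


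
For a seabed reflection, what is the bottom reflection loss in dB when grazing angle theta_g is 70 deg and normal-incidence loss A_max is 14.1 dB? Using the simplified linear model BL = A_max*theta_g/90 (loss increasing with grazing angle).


BL = A_max * theta_g / 90 = 14.1 * 70 / 90 = 10.97

10.97 dB


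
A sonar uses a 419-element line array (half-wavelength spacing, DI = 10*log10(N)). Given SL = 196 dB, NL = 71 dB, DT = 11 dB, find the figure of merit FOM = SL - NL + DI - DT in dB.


140.22 dB


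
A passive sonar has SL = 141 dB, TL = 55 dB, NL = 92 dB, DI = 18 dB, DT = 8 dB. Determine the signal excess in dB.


SE = SL - TL - NL + DI - DT = 141 - 55 - 92 + 18 - 8 = 4

4 dB


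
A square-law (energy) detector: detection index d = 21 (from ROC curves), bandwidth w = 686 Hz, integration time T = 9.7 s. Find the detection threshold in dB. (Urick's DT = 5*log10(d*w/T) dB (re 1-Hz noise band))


15.86 dB


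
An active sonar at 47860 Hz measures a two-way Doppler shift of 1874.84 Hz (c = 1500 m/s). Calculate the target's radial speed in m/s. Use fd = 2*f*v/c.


29.38 m/s


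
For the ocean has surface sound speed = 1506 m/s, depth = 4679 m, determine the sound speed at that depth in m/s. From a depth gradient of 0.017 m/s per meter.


1585.543 m/s


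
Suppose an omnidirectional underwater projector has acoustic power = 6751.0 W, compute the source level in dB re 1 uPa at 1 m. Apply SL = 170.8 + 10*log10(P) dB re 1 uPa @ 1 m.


SL = 170.8 + 10*log10(6751.0) = 170.8 + 38.29 = 209.09

209.09 dB


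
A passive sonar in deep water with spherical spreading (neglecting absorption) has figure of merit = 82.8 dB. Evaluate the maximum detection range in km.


At max range FOM = TL, so 20*log10(R) = 82.8
R = 10^(82.8/20) = 13803.84 m = 13.8 km

13.8 km


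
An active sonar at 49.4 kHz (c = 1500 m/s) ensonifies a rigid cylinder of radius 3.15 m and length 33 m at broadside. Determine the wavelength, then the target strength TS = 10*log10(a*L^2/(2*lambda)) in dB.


Step 1: lambda = c/f = 1500/49400 = 0.03036 m
Step 2: TS = 10*log10(a*L^2/(2*lambda)) = 10*log10(3.15*33^2/(2*0.03036)) = 47.52

47.52 dB


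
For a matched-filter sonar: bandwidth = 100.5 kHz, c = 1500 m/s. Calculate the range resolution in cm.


dR = c/(2*BW) = 1500 / (2 * 100.5e3) = 0.0075 m = 0.75 cm

0.75 cm


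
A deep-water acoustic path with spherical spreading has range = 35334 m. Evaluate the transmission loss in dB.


TL = 20*log10(35334) = 90.96

90.96 dB


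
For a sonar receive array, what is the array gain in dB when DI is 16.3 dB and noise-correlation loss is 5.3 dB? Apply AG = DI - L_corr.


AG = DI - L_corr = 16.3 - 5.3 = 11.0

11.0 dB


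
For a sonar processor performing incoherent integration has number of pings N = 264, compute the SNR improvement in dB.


Gain = 5*log10(264) = 12.11

12.11 dB


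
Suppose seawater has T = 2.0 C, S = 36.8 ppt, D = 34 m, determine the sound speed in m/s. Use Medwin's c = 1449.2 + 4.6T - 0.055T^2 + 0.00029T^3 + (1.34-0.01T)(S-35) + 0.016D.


c = 1449.2 + 4.6*2.0 - 0.055*2.0^2 + 0.00029*2.0^3 + (1.34 - 0.01*2.0)*(36.8 - 35) + 0.016*34 = 1461.1

1461.1 m/s


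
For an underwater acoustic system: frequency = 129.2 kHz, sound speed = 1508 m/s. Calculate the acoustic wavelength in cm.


1.17 cm


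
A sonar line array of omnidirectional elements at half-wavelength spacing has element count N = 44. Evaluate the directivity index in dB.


DI = 10*log10(44) = 16.43

16.43 dB


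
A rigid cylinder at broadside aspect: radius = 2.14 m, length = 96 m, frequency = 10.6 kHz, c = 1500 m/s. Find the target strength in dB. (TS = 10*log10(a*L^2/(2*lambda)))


lambda = 1500/10600 = 0.14151 m
TS = 10*log10(2.14*96^2/(2*0.14151)) = 48.43

48.43 dB


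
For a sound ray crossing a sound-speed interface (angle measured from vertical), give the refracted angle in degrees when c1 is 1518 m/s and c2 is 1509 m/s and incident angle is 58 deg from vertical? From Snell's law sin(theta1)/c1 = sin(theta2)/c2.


sin(theta2) = (c2/c1)*sin(theta1) = (1509/1518)*sin(58 deg) = 0.84302
theta2 = arcsin(0.84302) = 57.46

57.46 deg


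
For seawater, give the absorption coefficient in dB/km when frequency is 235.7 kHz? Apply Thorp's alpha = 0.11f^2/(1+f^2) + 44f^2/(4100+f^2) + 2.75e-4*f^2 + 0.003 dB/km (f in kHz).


f^2 = 55554.49
alpha = 0.11*55554.49/(1+55554.49) + 44*55554.49/(4100+55554.49) + 2.75e-4*55554.49 + 0.003 = 56.366

56.366 dB/km


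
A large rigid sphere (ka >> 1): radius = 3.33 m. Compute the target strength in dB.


TS = 10*log10(3.33^2 / 4) = 10*log10(2.772225) = 4.43

4.43 dB


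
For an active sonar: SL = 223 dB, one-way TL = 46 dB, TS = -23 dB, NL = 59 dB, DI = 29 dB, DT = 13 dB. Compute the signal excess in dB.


65 dB


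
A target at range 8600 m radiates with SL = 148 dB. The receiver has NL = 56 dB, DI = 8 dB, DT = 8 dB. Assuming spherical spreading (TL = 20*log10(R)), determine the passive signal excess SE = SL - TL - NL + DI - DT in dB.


Step 1: TL = 20*log10(8600) = 78.69 dB
Step 2: SE = 148 - 78.69 - 56 + 8 - 8 = 13.31

13.31 dB


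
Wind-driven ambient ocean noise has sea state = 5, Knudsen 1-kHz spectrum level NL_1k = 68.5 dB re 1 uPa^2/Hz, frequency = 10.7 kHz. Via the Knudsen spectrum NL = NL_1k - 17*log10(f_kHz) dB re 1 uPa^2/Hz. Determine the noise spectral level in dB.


NL = NL_1k - 17*log10(f_kHz) = 68.5 - 17*log10(10.7) = 68.5 - (17.5) = 51.0

51.0 dB


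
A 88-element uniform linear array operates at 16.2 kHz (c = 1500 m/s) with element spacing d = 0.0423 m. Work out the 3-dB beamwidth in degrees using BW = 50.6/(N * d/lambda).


Step 1: lambda = 1500/16200 = 0.09259 m
Step 2: d/lambda = 0.0423/0.09259 = 0.4569
Step 3: BW = 50.6/(N * d/lambda) = 50.6/(88 * 0.4569) = 1.26

1.26 deg


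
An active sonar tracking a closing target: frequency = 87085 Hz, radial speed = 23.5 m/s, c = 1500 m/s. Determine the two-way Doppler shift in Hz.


fd = 2*f*v/c = 2 * 87085 * 23.5 / 1500 = 2728.66

2728.66 Hz


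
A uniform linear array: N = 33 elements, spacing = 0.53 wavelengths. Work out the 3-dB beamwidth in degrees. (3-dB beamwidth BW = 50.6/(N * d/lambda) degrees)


BW = 50.6 / (33 * 0.53) = 50.6 / 17.49 = 2.89

2.89 deg


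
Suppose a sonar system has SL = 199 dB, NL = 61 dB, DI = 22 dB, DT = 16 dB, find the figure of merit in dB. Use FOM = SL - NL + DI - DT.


FOM = SL - NL + DI - DT = 199 - 61 + 22 - 16 = 144

144 dB


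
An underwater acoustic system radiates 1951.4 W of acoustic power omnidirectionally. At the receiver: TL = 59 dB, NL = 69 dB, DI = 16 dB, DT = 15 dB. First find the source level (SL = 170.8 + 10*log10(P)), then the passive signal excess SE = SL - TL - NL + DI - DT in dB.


Step 1: SL = 170.8 + 10*log10(1951.4) = 203.7 dB
Step 2: SE = SL - TL - NL + DI - DT = 203.7 - 59 - 69 + 16 - 15 = 76.7

76.7 dB


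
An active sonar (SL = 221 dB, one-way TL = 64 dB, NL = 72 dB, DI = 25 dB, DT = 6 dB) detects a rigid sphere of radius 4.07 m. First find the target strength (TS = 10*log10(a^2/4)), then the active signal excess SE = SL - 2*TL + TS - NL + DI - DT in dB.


Step 1: TS = 10*log10(4.07^2/4) = 6.17 dB
Step 2: SE = SL - 2*TL + TS - NL + DI - DT = 221 - 2*64 + (6.17) - 72 + 25 - 6 = 46.17

46.17 dB


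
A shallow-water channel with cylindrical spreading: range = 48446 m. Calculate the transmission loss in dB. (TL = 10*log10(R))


TL = 10*log10(48446) = 46.85

46.85 dB


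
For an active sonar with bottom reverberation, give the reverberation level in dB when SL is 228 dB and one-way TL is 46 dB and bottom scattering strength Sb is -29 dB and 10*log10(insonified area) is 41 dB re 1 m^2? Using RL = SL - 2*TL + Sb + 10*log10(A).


148 dB


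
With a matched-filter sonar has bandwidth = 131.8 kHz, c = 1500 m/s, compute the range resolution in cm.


dR = c/(2*BW) = 1500 / (2 * 131.8e3) = 0.0057 m = 0.57 cm

0.57 cm


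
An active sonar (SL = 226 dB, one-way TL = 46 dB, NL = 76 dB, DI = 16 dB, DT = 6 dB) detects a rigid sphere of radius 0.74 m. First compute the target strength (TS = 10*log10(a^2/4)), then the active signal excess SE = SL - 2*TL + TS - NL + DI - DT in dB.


Step 1: TS = 10*log10(0.74^2/4) = -8.64 dB
Step 2: SE = SL - 2*TL + TS - NL + DI - DT = 226 - 2*46 + (-8.64) - 76 + 16 - 6 = 59.36

59.36 dB


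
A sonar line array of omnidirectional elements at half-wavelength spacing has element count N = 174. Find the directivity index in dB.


22.41 dB


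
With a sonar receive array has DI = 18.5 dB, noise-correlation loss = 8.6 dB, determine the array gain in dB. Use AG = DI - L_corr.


9.9 dB


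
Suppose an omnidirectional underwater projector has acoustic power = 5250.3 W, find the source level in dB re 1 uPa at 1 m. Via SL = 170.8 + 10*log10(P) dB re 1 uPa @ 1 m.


SL = 170.8 + 10*log10(5250.3) = 170.8 + 37.2 = 208.0

208.0 dB


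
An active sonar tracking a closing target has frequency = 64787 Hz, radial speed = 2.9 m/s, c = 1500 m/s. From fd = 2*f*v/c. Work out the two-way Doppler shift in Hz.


250.51 Hz


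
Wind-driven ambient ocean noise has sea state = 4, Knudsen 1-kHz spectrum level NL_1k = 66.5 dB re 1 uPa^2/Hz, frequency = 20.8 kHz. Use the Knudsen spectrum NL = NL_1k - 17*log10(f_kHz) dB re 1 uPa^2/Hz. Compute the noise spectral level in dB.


44.09 dB


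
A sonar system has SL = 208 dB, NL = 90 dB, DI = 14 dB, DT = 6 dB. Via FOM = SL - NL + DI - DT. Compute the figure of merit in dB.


FOM = SL - NL + DI - DT = 208 - 90 + 14 - 6 = 126

126 dB


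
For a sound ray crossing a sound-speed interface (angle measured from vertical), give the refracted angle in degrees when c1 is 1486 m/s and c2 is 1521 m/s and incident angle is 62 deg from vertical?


64.65 deg


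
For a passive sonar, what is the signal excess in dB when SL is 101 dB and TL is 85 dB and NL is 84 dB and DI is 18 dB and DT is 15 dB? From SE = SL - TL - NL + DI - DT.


SE = SL - TL - NL + DI - DT = 101 - 85 - 84 + 18 - 15 = -65

-65 dB


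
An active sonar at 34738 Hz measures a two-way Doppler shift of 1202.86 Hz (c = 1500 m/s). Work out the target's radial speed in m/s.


From fd = 2*f*v/c, v = c*fd/(2*f) = 1500 * 1202.86 / (2*34738) = 25.97

25.97 m/s


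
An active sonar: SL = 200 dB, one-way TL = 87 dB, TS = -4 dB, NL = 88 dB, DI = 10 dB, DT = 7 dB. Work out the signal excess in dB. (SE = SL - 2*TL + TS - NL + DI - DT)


-63 dB


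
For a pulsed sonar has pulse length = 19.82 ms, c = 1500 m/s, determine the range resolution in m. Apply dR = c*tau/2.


dR = c*tau/2 = 1500 * 19.82e-3 / 2 = 14.865

14.865 m


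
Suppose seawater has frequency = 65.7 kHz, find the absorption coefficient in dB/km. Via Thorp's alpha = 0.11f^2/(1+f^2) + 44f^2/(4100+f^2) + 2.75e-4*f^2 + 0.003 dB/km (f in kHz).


f^2 = 4316.49
alpha = 0.11*4316.49/(1+4316.49) + 44*4316.49/(4100+4316.49) + 2.75e-4*4316.49 + 0.003 = 23.866

23.866 dB/km


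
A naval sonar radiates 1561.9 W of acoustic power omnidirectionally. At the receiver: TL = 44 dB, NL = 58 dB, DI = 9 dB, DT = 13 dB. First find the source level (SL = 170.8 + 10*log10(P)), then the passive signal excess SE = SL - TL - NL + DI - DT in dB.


Step 1: SL = 170.8 + 10*log10(1561.9) = 202.74 dB
Step 2: SE = SL - TL - NL + DI - DT = 202.74 - 44 - 58 + 9 - 13 = 96.74

96.74 dB


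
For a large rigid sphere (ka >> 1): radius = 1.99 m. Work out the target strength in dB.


TS = 10*log10(1.99^2 / 4) = 10*log10(0.990025) = -0.04

-0.04 dB


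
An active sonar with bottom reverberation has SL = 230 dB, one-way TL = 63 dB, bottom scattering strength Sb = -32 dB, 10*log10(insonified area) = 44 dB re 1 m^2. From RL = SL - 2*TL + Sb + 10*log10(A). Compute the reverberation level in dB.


RL = SL - 2*TL + Sb + 10*log10(A) = 230 - 2*63 + (-32) + 44 = 116

116 dB


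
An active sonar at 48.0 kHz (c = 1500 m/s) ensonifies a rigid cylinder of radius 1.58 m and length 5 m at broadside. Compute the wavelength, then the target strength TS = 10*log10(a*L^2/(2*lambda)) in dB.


Step 1: lambda = c/f = 1500/48000 = 0.03125 m
Step 2: TS = 10*log10(a*L^2/(2*lambda)) = 10*log10(1.58*5^2/(2*0.03125)) = 28.01

28.01 dB


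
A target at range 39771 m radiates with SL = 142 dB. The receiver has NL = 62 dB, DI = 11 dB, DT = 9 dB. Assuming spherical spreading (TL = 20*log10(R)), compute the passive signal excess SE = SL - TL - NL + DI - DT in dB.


-9.99 dB


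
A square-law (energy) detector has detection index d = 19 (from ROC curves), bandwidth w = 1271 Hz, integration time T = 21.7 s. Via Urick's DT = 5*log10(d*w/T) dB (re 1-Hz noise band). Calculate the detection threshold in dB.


DT = 5*log10(d*w/T) = 5*log10(19 * 1271 / 21.7) = 5*log10(1112.86) = 15.23

15.23 dB


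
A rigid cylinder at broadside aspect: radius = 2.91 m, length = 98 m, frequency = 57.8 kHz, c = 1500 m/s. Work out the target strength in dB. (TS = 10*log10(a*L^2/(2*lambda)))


lambda = 1500/57800 = 0.02595 m
TS = 10*log10(2.91*98^2/(2*0.02595)) = 57.31

57.31 dB


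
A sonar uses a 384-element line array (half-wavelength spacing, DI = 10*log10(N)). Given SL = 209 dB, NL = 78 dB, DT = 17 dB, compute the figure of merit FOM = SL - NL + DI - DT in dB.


Step 1: DI = 10*log10(384) = 25.84 dB
Step 2: FOM = SL - NL + DI - DT = 209 - 78 + 25.84 - 17 = 139.84

139.84 dB


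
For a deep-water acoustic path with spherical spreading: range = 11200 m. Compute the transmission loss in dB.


TL = 20*log10(11200) = 80.98

80.98 dB


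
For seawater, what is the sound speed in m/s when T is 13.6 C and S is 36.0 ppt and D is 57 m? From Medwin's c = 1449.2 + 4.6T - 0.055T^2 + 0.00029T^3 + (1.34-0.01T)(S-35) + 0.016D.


c = 1449.2 + 4.6*13.6 - 0.055*13.6^2 + 0.00029*13.6^3 + (1.34 - 0.01*13.6)*(36.0 - 35) + 0.016*57 = 1504.43

1504.43 m/s


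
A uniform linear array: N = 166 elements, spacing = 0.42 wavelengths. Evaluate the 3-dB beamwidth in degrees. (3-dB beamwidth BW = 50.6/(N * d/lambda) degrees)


BW = 50.6 / (166 * 0.42) = 50.6 / 69.72 = 0.73

0.73 deg


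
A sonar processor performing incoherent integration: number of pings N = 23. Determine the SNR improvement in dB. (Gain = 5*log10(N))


Gain = 5*log10(23) = 6.81

6.81 dB


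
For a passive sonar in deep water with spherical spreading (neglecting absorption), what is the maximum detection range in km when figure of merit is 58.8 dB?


At max range FOM = TL, so 20*log10(R) = 58.8
R = 10^(58.8/20) = 870.96 m = 0.87 km

0.87 km


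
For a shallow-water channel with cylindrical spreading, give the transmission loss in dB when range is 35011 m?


TL = 10*log10(35011) = 45.44

45.44 dB


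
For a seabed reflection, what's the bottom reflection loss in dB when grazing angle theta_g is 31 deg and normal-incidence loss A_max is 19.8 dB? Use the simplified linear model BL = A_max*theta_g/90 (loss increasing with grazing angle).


BL = A_max * theta_g / 90 = 19.8 * 31 / 90 = 6.82

6.82 dB


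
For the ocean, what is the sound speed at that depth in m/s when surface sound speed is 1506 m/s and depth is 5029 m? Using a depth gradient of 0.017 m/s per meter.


c = 1506 + 0.017 * 5029 = 1591.493

1591.493 m/s


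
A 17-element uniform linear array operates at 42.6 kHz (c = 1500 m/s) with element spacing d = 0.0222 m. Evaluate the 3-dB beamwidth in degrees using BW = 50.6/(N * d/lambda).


Step 1: lambda = 1500/42600 = 0.03521 m
Step 2: d/lambda = 0.0222/0.03521 = 0.6305
Step 3: BW = 50.6/(N * d/lambda) = 50.6/(17 * 0.6305) = 4.72

4.72 deg


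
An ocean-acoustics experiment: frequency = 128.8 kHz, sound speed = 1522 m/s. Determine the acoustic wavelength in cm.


lambda = c/f = 1522 / 128800 = 0.0118 m = 1.18 cm

1.18 cm


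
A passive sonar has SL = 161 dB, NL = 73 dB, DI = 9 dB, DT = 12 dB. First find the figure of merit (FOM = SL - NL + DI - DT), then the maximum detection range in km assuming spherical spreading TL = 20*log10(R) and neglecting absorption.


Step 1: FOM = SL - NL + DI - DT = 161 - 73 + 9 - 12 = 85 dB
Step 2: at max range FOM = TL = 20*log10(R), so R = 10^(85/20) = 17782.79 m = 17.78 km

17.78 km


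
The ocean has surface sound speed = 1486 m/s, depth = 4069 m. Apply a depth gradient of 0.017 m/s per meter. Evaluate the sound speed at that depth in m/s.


1555.173 m/s


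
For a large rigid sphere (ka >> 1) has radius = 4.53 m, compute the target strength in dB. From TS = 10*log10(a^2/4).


7.1 dB


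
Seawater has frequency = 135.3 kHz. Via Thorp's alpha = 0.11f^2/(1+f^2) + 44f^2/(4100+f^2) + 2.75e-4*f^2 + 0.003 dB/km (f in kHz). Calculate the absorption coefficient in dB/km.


f^2 = 18306.09
alpha = 0.11*18306.09/(1+18306.09) + 44*18306.09/(4100+18306.09) + 2.75e-4*18306.09 + 0.003 = 41.096

41.096 dB/km


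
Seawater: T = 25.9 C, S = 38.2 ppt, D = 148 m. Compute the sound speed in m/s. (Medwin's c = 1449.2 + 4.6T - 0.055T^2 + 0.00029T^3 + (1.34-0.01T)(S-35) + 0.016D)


c = 1449.2 + 4.6*25.9 - 0.055*25.9^2 + 0.00029*25.9^3 + (1.34 - 0.01*25.9)*(38.2 - 35) + 0.016*148 = 1542.31

1542.31 m/s


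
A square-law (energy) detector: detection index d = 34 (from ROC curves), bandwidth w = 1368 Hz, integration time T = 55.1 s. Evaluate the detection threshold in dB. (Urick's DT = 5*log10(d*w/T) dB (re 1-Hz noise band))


14.63 dB


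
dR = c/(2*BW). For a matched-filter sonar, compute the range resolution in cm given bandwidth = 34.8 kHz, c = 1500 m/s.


dR = c/(2*BW) = 1500 / (2 * 34.8e3) = 0.0216 m = 2.16 cm

2.16 cm


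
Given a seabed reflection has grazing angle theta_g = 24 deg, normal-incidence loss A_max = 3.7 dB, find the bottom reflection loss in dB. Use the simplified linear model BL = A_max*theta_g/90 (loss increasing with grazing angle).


BL = A_max * theta_g / 90 = 3.7 * 24 / 90 = 0.99

0.99 dB


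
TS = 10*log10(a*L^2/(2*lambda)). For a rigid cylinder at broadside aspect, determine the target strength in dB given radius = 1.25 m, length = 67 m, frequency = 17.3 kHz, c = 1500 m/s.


lambda = 1500/17300 = 0.08671 m
TS = 10*log10(1.25*67^2/(2*0.08671)) = 45.1

45.1 dB
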